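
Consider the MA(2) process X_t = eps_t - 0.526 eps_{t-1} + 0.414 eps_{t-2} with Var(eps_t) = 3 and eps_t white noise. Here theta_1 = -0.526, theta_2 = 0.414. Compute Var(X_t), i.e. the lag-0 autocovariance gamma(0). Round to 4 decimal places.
\gamma(0) = 4.3442

For an MA(q) process X_t = eps_t + sum_i theta_i eps_{t-i} with
Var(eps_t) = sigma^2, the variance is
  gamma(0) = sigma^2 * (1 + sum_i theta_i^2).
  sum_i theta_i^2 = (-0.526)^2 + (0.414)^2 = 0.276676 + 0.171396 = 0.448072.
  gamma(0) = 3 * (1 + 0.448072) = 3 * 1.448072 = 4.344216, which rounds to 4.3442.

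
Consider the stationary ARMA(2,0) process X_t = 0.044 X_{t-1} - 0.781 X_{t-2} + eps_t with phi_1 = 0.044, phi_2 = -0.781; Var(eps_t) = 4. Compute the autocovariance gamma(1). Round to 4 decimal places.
\gamma(1) = 0.2535

Multiply the model equation by X_{t-k} and take expectations. With theta_0 = psi_0 = 1 and psi_j the MA(infinity) weights, this gives
  gamma(k) - sum_i phi_i gamma(k-i) = c_k,
  c_k = sigma^2 * sum_{j=k..q} theta_j psi_{j-k}   (c_k = 0 for k > q),
using gamma(-m) = gamma(m).
Pure AR (q = 0): c_0 = sigma^2 = 4, c_k = 0 for k >= 1.
Equations for k = 0, 1, 2 (AR order 2, c_2 = 0):
  (E0) gamma(0) = phi_1 gamma(1) + phi_2 gamma(2) + c_0
  (E1) gamma(1) = phi_1 gamma(0) + phi_2 gamma(1) + c_1
  (E2) gamma(2) = phi_1 gamma(1) + phi_2 gamma(0)
From (E1): gamma(1) = A gamma(0) + B with
  A = phi_1 / (1 - phi_2) = 0.044 / 1.781 = 0.024705,   B = c_1 / (1 - phi_2) = 0 / 1.781 = 0.
Insert (E2) into (E0): gamma(0) (1 - phi_2^2) = phi_1 (1 + phi_2) gamma(1) + c_0.
  phi_1 (1 + phi_2) = (0.044)(0.219) = 0.009636,   1 - phi_2^2 = 0.390039.
Replace gamma(1) by A gamma(0) + B and collect gamma(0):
  gamma(0) [0.390039 - (0.009636)(0.024705)] = c_0 = 4
  gamma(0) * 0.389801 = 4
  gamma(0) = 4 / 0.389801 = 10.261648.
  gamma(1) = A gamma(0) = (0.024705)(10.261648) = 0.253516.
Therefore gamma(1) = 0.2535 (to 4 decimal places).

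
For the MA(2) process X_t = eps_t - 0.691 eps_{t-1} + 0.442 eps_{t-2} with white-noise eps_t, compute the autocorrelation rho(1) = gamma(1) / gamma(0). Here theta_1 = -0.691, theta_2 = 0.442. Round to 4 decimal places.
\rho(1) = -0.5956

For an MA(q) process with theta_0 = 1, the autocovariance is
  gamma(k) = sigma^2 * sum_{i=0..q-k} theta_i * theta_{i+k},
and rho(k) = gamma(k) / gamma(0). Sigma^2 cancels.
  numerator   = (1)*(-0.691) + (-0.691)*(0.442) = -0.996422.
  denominator = (1)^2 + (-0.691)^2 + (0.442)^2 = 1.672845.
  rho(1) = -0.996422 / 1.672845 = -0.5956.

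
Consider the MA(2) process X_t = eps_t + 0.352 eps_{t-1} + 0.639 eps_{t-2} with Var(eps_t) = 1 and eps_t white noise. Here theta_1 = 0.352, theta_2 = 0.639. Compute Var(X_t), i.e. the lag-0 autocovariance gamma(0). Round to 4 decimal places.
\gamma(0) = 1.5322

For an MA(q) process X_t = eps_t + sum_i theta_i eps_{t-i} with
Var(eps_t) = sigma^2, the variance is
  gamma(0) = sigma^2 * (1 + sum_i theta_i^2).
  sum_i theta_i^2 = (0.352)^2 + (0.639)^2 = 0.123904 + 0.408321 = 0.532225.
  gamma(0) = 1 * (1 + 0.532225) = 1 * 1.532225 = 1.532225, which rounds to 1.5322.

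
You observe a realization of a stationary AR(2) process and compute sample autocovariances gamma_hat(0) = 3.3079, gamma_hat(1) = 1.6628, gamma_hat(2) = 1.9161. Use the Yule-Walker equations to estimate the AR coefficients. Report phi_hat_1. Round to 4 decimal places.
\hat\phi_{1} = 0.2830

The Yule-Walker equations for an AR(p) process read, in matrix form,
  Gamma_p phi = r_p,   with   (Gamma_p)_{ij} = gamma(|i - j|),
                       (r_p)_i = gamma(i),   i,j = 1..p.
Substitute the sample gammas (Toeplitz matrix and right-hand side of size 2):
  Gamma_p = [[3.3079, 1.6628], [1.6628, 3.3079]]
  r_p     = [1.6628, 1.9161]
Written out:
  3.3079 phi_1 + 1.6628 phi_2 = 1.6628
  1.6628 phi_1 + 3.3079 phi_2 = 1.9161
Solve by Cramer's rule:
  det = gamma(0)^2 - gamma(1)^2 = (3.3079)^2 - (1.6628)^2 = 10.94220241 - 2.76490384 = 8.17729857
  phi_hat_1 = [gamma(1) gamma(0) - gamma(1) gamma(2)] / det = [(1.6628)(3.3079) - (1.6628)(1.9161)] / 8.17729857 = 2.31428504 / 8.17729857 = 0.283
  phi_hat_2 = [gamma(0) gamma(2) - gamma(1)^2] / det = [(3.3079)(1.9161) - (1.6628)^2] / 8.17729857 = 3.57336335 / 8.17729857 = 0.437
So phi_hat = [0.2830, 0.4370].
Therefore phi_hat_1 = 0.2830.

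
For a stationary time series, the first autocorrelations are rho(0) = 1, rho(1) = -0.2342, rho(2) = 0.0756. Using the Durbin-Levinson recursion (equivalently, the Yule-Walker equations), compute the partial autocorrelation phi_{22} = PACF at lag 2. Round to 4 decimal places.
\phi_{22} = 0.0220

The PACF at lag k is phi_{kk}, the last component of the solution
to the Yule-Walker system G_k phi = r_k where
  (G_k)_{ij} = rho(|i - j|), (r_k)_i = rho(i), i,j = 1..k.
Equivalently, Durbin-Levinson gives phi_{kk} iteratively:
  phi_{11} = rho(1)
  phi_{kk} = [rho(k) - sum_{j=1..k-1} phi_{k-1,j} rho(k-j)]
            / [1 - sum_{j=1..k-1} phi_{k-1,j} rho(j)],
  phi_{k,j} = phi_{k-1,j} - phi_{kk} phi_{k-1,k-j},  j = 1..k-1.
Step k = 1:
  phi_11 = rho(1) = -0.2342.
Step k = 2:
  phi_22 = [rho(2) - phi_11 rho(1)] / [1 - phi_11 rho(1)] = [0.0756 - (-0.2342)(-0.2342)] / [1 - (-0.2342)(-0.2342)]
         = 0.02075036 / 0.94515036 = 0.022.
Therefore phi_{22} = 0.0220.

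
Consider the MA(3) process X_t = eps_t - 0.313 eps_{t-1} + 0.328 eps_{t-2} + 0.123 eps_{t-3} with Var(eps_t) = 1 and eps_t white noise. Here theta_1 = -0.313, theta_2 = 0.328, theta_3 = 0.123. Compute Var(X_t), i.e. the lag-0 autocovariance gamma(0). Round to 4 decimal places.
\gamma(0) = 1.2207

For an MA(q) process X_t = eps_t + sum_i theta_i eps_{t-i} with
Var(eps_t) = sigma^2, the variance is
  gamma(0) = sigma^2 * (1 + sum_i theta_i^2).
  sum_i theta_i^2 = (-0.313)^2 + (0.328)^2 + (0.123)^2 = 0.097969 + 0.107584 + 0.015129 = 0.220682.
  gamma(0) = 1 * (1 + 0.220682) = 1 * 1.220682 = 1.220682, which rounds to 1.2207.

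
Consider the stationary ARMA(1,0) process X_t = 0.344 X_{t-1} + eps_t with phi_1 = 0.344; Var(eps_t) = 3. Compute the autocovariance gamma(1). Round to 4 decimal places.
\gamma(1) = 1.1705

Multiply the model equation by X_{t-k} and take expectations. With theta_0 = psi_0 = 1 and psi_j the MA(infinity) weights, this gives
  gamma(k) - sum_i phi_i gamma(k-i) = c_k,
  c_k = sigma^2 * sum_{j=k..q} theta_j psi_{j-k}   (c_k = 0 for k > q),
using gamma(-m) = gamma(m).
Pure AR (q = 0): c_0 = sigma^2 = 3, c_k = 0 for k >= 1.
Equations for k = 0 and k = 1 (AR order 1):
  gamma(0) = phi_1 gamma(1) + c_0
  gamma(1) = phi_1 gamma(0) + c_1
Substituting the second into the first: gamma(0) (1 - phi_1^2) = c_0 + phi_1 c_1, so
  gamma(0) = c_0 / (1 - phi_1^2) = 3 / (1 - (0.344)^2) = 3 / 0.881664 = 3.402657.
  gamma(1) = phi_1 gamma(0) = (0.344)(3.402657) = 1.170514.
Therefore gamma(1) = 1.1705 (to 4 decimal places).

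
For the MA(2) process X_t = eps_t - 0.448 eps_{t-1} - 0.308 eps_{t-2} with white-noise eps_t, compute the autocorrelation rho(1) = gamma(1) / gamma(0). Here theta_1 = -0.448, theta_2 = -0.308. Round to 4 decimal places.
\rho(1) = -0.2393

For an MA(q) process with theta_0 = 1, the autocovariance is
  gamma(k) = sigma^2 * sum_{i=0..q-k} theta_i * theta_{i+k},
and rho(k) = gamma(k) / gamma(0). Sigma^2 cancels.
  numerator   = (1)*(-0.448) + (-0.448)*(-0.308) = -0.310016.
  denominator = (1)^2 + (-0.448)^2 + (-0.308)^2 = 1.295568.
  rho(1) = -0.310016 / 1.295568 = -0.2393.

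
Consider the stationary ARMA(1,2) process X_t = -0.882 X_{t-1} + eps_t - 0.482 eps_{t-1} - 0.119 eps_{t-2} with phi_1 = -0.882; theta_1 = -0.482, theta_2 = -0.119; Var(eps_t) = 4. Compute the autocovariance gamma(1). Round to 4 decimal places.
\gamma(1) = -30.0397

Multiply the model equation by X_{t-k} and take expectations. With theta_0 = psi_0 = 1 and psi_j the MA(infinity) weights, this gives
  gamma(k) - sum_i phi_i gamma(k-i) = c_k,
  c_k = sigma^2 * sum_{j=k..q} theta_j psi_{j-k}   (c_k = 0 for k > q),
using gamma(-m) = gamma(m).
psi-weights needed (psi_j = theta_j + sum_i phi_i psi_{j-i}):
  psi_1 = theta_1 + phi_1 = -0.482 + (-0.882) = -1.364
  psi_2 = theta_2 + phi_1 psi_1 = -0.119 + (-0.882)(-1.364) = 1.084048
Right-hand sides:
  c_0 = sigma^2 (1 + theta_1 psi_1 + theta_2 psi_2) = 4 * (1 + (-0.482)(-1.364) + (-0.119)(1.084048)) = 4 * 1.528446 = 6.113785
  c_1 = sigma^2 (theta_1 + theta_2 psi_1) = 4 * (-0.482 + (-0.119)(-1.364)) = -1.278736
  c_2 = sigma^2 theta_2 = 4 * (-0.119) = -0.476
Equations for k = 0 and k = 1 (AR order 1):
  gamma(0) = phi_1 gamma(1) + c_0
  gamma(1) = phi_1 gamma(0) + c_1
Substituting the second into the first: gamma(0) (1 - phi_1^2) = c_0 + phi_1 c_1, so
  gamma(0) = (c_0 + phi_1 c_1) / (1 - phi_1^2) = (6.113785 + (-0.882)(-1.278736)) / (1 - (-0.882)^2) = 7.24163 / 0.222076 = 32.608793.
  gamma(1) = phi_1 gamma(0) + c_1 = (-0.882)(32.608793) + (-1.278736) = -30.039691.
Therefore gamma(1) = -30.0397 (to 4 decimal places).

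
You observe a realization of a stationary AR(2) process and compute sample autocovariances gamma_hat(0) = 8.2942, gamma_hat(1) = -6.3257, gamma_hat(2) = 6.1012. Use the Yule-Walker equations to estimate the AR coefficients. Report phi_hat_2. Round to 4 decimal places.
\hat\phi_{2} = 0.3680

The Yule-Walker equations for an AR(p) process read, in matrix form,
  Gamma_p phi = r_p,   with   (Gamma_p)_{ij} = gamma(|i - j|),
                       (r_p)_i = gamma(i),   i,j = 1..p.
Substitute the sample gammas (Toeplitz matrix and right-hand side of size 2):
  Gamma_p = [[8.2942, -6.3257], [-6.3257, 8.2942]]
  r_p     = [-6.3257, 6.1012]
Written out:
  8.2942 phi_1 - 6.3257 phi_2 = -6.3257
  -6.3257 phi_1 + 8.2942 phi_2 = 6.1012
Solve by Cramer's rule:
  det = gamma(0)^2 - gamma(1)^2 = (8.2942)^2 - (-6.3257)^2 = 68.79375364 - 40.01448049 = 28.77927315
  phi_hat_1 = [gamma(1) gamma(0) - gamma(1) gamma(2)] / det = [(-6.3257)(8.2942) - (-6.3257)(6.1012)] / 28.77927315 = -13.8722601 / 28.77927315 = -0.482
  phi_hat_2 = [gamma(0) gamma(2) - gamma(1)^2] / det = [(8.2942)(6.1012) - (-6.3257)^2] / 28.77927315 = 10.59009255 / 28.77927315 = 0.368
So phi_hat = [-0.4820, 0.3680].
Therefore phi_hat_2 = 0.3680.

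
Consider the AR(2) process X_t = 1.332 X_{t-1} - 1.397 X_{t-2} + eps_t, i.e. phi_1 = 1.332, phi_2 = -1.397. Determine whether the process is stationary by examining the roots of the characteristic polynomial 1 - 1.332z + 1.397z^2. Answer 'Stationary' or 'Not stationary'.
\text{Not stationary}

The AR(p) characteristic polynomial is P(z) = 1 - 1.332z + 1.397z^2.
Stationarity requires all roots to lie outside the unit circle, i.e. |z| > 1 for every root.
Set 1 + (-1.332) z + (1.397) z^2 = 0, i.e. a z^2 + b z + c = 0 with a = 1.397, b = -1.332, c = 1.
Discriminant D = b^2 - 4ac = (-1.332)^2 - 4*(1.397)*1 = 1.774224 - (5.588) = -3.813776.
D < 0, so the roots are the complex-conjugate pair z = (-b +/- i sqrt(-D)) / (2a) = 0.4767 +/- 0.699i.
For a conjugate pair |z|^2 = z * conj(z) = (product of roots) = c/a = 1/(1.397) = 0.71582, so |z| = sqrt(0.71582) = 0.8461 for both roots.
Moduli of all roots: 0.8461, 0.8461.
All moduli strictly greater than 1? No.
Verdict: Not stationary.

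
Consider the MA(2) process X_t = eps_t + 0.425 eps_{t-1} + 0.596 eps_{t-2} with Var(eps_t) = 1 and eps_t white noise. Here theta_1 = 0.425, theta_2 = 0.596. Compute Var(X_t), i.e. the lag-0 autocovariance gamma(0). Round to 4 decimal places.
\gamma(0) = 1.5358

For an MA(q) process X_t = eps_t + sum_i theta_i eps_{t-i} with
Var(eps_t) = sigma^2, the variance is
  gamma(0) = sigma^2 * (1 + sum_i theta_i^2).
  sum_i theta_i^2 = (0.425)^2 + (0.596)^2 = 0.180625 + 0.355216 = 0.535841.
  gamma(0) = 1 * (1 + 0.535841) = 1 * 1.535841 = 1.535841, which rounds to 1.5358.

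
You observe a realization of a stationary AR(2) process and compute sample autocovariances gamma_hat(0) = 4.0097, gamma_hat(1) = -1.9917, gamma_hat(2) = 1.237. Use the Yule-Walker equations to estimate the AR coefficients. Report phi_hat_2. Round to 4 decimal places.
\hat\phi_{2} = 0.0820

The Yule-Walker equations for an AR(p) process read, in matrix form,
  Gamma_p phi = r_p,   with   (Gamma_p)_{ij} = gamma(|i - j|),
                       (r_p)_i = gamma(i),   i,j = 1..p.
Substitute the sample gammas (Toeplitz matrix and right-hand side of size 2):
  Gamma_p = [[4.0097, -1.9917], [-1.9917, 4.0097]]
  r_p     = [-1.9917, 1.237]
Written out:
  4.0097 phi_1 - 1.9917 phi_2 = -1.9917
  -1.9917 phi_1 + 4.0097 phi_2 = 1.237
Solve by Cramer's rule:
  det = gamma(0)^2 - gamma(1)^2 = (4.0097)^2 - (-1.9917)^2 = 16.07769409 - 3.96686889 = 12.1108252
  phi_hat_1 = [gamma(1) gamma(0) - gamma(1) gamma(2)] / det = [(-1.9917)(4.0097) - (-1.9917)(1.237)] / 12.1108252 = -5.52238659 / 12.1108252 = -0.456
  phi_hat_2 = [gamma(0) gamma(2) - gamma(1)^2] / det = [(4.0097)(1.237) - (-1.9917)^2] / 12.1108252 = 0.99313001 / 12.1108252 = 0.082
So phi_hat = [-0.4560, 0.0820].
Therefore phi_hat_2 = 0.0820.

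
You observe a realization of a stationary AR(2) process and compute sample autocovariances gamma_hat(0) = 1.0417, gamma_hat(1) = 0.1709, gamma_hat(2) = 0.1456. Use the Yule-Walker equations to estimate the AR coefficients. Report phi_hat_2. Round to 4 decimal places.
\hat\phi_{2} = 0.1160

The Yule-Walker equations for an AR(p) process read, in matrix form,
  Gamma_p phi = r_p,   with   (Gamma_p)_{ij} = gamma(|i - j|),
                       (r_p)_i = gamma(i),   i,j = 1..p.
Substitute the sample gammas (Toeplitz matrix and right-hand side of size 2):
  Gamma_p = [[1.0417, 0.1709], [0.1709, 1.0417]]
  r_p     = [0.1709, 0.1456]
Written out:
  1.0417 phi_1 + 0.1709 phi_2 = 0.1709
  0.1709 phi_1 + 1.0417 phi_2 = 0.1456
Solve by Cramer's rule:
  det = gamma(0)^2 - gamma(1)^2 = (1.0417)^2 - (0.1709)^2 = 1.08513889 - 0.02920681 = 1.05593208
  phi_hat_1 = [gamma(1) gamma(0) - gamma(1) gamma(2)] / det = [(0.1709)(1.0417) - (0.1709)(0.1456)] / 1.05593208 = 0.15314349 / 1.05593208 = 0.145
  phi_hat_2 = [gamma(0) gamma(2) - gamma(1)^2] / det = [(1.0417)(0.1456) - (0.1709)^2] / 1.05593208 = 0.12246471 / 1.05593208 = 0.116
So phi_hat = [0.1450, 0.1160].
Therefore phi_hat_2 = 0.1160.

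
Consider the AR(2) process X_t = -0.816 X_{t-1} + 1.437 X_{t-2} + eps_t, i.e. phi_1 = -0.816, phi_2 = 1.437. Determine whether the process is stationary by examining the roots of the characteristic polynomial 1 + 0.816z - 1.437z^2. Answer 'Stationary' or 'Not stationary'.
\text{Not stationary}

The AR(p) characteristic polynomial is P(z) = 1 + 0.816z - 1.437z^2.
Stationarity requires all roots to lie outside the unit circle, i.e. |z| > 1 for every root.
Set 1 + (0.816) z + (-1.437) z^2 = 0, i.e. a z^2 + b z + c = 0 with a = -1.437, b = 0.816, c = 1.
Discriminant D = b^2 - 4ac = (0.816)^2 - 4*(-1.437)*1 = 0.665856 - (-5.748) = 6.413856.
D >= 0, so the roots are real: z = (-b +/- sqrt(D)) / (2a) = (-0.816 +/- 2.532559) / (-2.874).
  z_1 = (-0.816 + 2.532559) / (-2.874) = -0.5973,   |z_1| = 0.5973.
  z_2 = (-0.816 - 2.532559) / (-2.874) = 1.1651,   |z_2| = 1.1651.
Moduli of all roots: 0.5973, 1.1651.
All moduli strictly greater than 1? No.
Verdict: Not stationary.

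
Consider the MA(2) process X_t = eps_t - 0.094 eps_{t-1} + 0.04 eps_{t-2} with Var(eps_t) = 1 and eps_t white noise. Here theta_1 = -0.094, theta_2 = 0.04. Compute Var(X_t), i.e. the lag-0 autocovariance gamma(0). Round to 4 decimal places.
\gamma(0) = 1.0104

For an MA(q) process X_t = eps_t + sum_i theta_i eps_{t-i} with
Var(eps_t) = sigma^2, the variance is
  gamma(0) = sigma^2 * (1 + sum_i theta_i^2).
  sum_i theta_i^2 = (-0.094)^2 + (0.04)^2 = 0.008836 + 0.0016 = 0.010436.
  gamma(0) = 1 * (1 + 0.010436) = 1 * 1.010436 = 1.010436, which rounds to 1.0104.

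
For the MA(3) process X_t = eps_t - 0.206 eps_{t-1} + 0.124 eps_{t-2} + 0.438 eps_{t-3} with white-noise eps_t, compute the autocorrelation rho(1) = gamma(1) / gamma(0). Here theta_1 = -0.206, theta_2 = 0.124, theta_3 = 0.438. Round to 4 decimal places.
\rho(1) = -0.1418

For an MA(q) process with theta_0 = 1, the autocovariance is
  gamma(k) = sigma^2 * sum_{i=0..q-k} theta_i * theta_{i+k},
and rho(k) = gamma(k) / gamma(0). Sigma^2 cancels.
  numerator   = (1)*(-0.206) + (-0.206)*(0.124) + (0.124)*(0.438) = -0.177232.
  denominator = (1)^2 + (-0.206)^2 + (0.124)^2 + (0.438)^2 = 1.249656.
  rho(1) = -0.177232 / 1.249656 = -0.1418.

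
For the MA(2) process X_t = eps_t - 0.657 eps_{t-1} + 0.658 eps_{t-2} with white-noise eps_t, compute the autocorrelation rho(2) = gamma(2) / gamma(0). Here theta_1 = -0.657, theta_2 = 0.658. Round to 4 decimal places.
\rho(2) = 0.3529

For an MA(q) process with theta_0 = 1, the autocovariance is
  gamma(k) = sigma^2 * sum_{i=0..q-k} theta_i * theta_{i+k},
and rho(k) = gamma(k) / gamma(0). Sigma^2 cancels.
  numerator   = (1)*(0.658) = 0.658.
  denominator = (1)^2 + (-0.657)^2 + (0.658)^2 = 1.864613.
  rho(2) = 0.658 / 1.864613 = 0.3529.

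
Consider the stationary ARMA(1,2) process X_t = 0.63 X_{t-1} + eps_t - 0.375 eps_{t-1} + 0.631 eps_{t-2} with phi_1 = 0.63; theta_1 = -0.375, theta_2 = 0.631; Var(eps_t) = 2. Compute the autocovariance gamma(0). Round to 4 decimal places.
\gamma(0) = 4.2083

Multiply the model equation by X_{t-k} and take expectations. With theta_0 = psi_0 = 1 and psi_j the MA(infinity) weights, this gives
  gamma(k) - sum_i phi_i gamma(k-i) = c_k,
  c_k = sigma^2 * sum_{j=k..q} theta_j psi_{j-k}   (c_k = 0 for k > q),
using gamma(-m) = gamma(m).
psi-weights needed (psi_j = theta_j + sum_i phi_i psi_{j-i}):
  psi_1 = theta_1 + phi_1 = -0.375 + (0.63) = 0.255
  psi_2 = theta_2 + phi_1 psi_1 = 0.631 + (0.63)(0.255) = 0.79165
Right-hand sides:
  c_0 = sigma^2 (1 + theta_1 psi_1 + theta_2 psi_2) = 2 * (1 + (-0.375)(0.255) + (0.631)(0.79165)) = 2 * 1.403906 = 2.807812
  c_1 = sigma^2 (theta_1 + theta_2 psi_1) = 2 * (-0.375 + (0.631)(0.255)) = -0.42819
  c_2 = sigma^2 theta_2 = 2 * (0.631) = 1.262
Equations for k = 0 and k = 1 (AR order 1):
  gamma(0) = phi_1 gamma(1) + c_0
  gamma(1) = phi_1 gamma(0) + c_1
Substituting the second into the first: gamma(0) (1 - phi_1^2) = c_0 + phi_1 c_1, so
  gamma(0) = (c_0 + phi_1 c_1) / (1 - phi_1^2) = (2.807812 + (0.63)(-0.42819)) / (1 - (0.63)^2) = 2.538053 / 0.6031 = 4.208345.
Therefore gamma(0) = 4.2083 (to 4 decimal places).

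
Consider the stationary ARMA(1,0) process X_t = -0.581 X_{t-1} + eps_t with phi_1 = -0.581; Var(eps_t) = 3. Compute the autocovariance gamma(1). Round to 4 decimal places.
\gamma(1) = -2.6312

Multiply the model equation by X_{t-k} and take expectations. With theta_0 = psi_0 = 1 and psi_j the MA(infinity) weights, this gives
  gamma(k) - sum_i phi_i gamma(k-i) = c_k,
  c_k = sigma^2 * sum_{j=k..q} theta_j psi_{j-k}   (c_k = 0 for k > q),
using gamma(-m) = gamma(m).
Pure AR (q = 0): c_0 = sigma^2 = 3, c_k = 0 for k >= 1.
Equations for k = 0 and k = 1 (AR order 1):
  gamma(0) = phi_1 gamma(1) + c_0
  gamma(1) = phi_1 gamma(0) + c_1
Substituting the second into the first: gamma(0) (1 - phi_1^2) = c_0 + phi_1 c_1, so
  gamma(0) = c_0 / (1 - phi_1^2) = 3 / (1 - (-0.581)^2) = 3 / 0.662439 = 4.528719.
  gamma(1) = phi_1 gamma(0) = (-0.581)(4.528719) = -2.631186.
Therefore gamma(1) = -2.6312 (to 4 decimal places).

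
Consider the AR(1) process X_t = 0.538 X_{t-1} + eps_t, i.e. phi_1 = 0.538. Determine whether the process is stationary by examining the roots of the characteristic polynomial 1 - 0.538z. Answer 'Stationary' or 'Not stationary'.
\text{Stationary}

The AR(p) characteristic polynomial is P(z) = 1 - 0.538z.
Stationarity requires all roots to lie outside the unit circle, i.e. |z| > 1 for every root.
This is linear in z: 1 + (-0.538) z = 0  =>  z = -1/(-0.538) = 1.858736,  |z| = 1.858736.
Moduli of all roots: 1.8587.
All moduli strictly greater than 1? Yes.
Verdict: Stationary.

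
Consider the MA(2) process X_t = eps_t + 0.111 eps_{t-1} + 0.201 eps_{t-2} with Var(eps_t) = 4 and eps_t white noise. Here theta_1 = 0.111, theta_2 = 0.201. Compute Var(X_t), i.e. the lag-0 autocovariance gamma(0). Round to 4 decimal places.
\gamma(0) = 4.2109

For an MA(q) process X_t = eps_t + sum_i theta_i eps_{t-i} with
Var(eps_t) = sigma^2, the variance is
  gamma(0) = sigma^2 * (1 + sum_i theta_i^2).
  sum_i theta_i^2 = (0.111)^2 + (0.201)^2 = 0.012321 + 0.040401 = 0.052722.
  gamma(0) = 4 * (1 + 0.052722) = 4 * 1.052722 = 4.210888, which rounds to 4.2109.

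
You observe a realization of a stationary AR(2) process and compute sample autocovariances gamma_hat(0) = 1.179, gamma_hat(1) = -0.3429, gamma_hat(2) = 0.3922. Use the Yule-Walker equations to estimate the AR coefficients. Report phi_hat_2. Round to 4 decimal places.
\hat\phi_{2} = 0.2710

The Yule-Walker equations for an AR(p) process read, in matrix form,
  Gamma_p phi = r_p,   with   (Gamma_p)_{ij} = gamma(|i - j|),
                       (r_p)_i = gamma(i),   i,j = 1..p.
Substitute the sample gammas (Toeplitz matrix and right-hand side of size 2):
  Gamma_p = [[1.179, -0.3429], [-0.3429, 1.179]]
  r_p     = [-0.3429, 0.3922]
Written out:
  1.179 phi_1 - 0.3429 phi_2 = -0.3429
  -0.3429 phi_1 + 1.179 phi_2 = 0.3922
Solve by Cramer's rule:
  det = gamma(0)^2 - gamma(1)^2 = (1.179)^2 - (-0.3429)^2 = 1.390041 - 0.11758041 = 1.27246059
  phi_hat_1 = [gamma(1) gamma(0) - gamma(1) gamma(2)] / det = [(-0.3429)(1.179) - (-0.3429)(0.3922)] / 1.27246059 = -0.26979372 / 1.27246059 = -0.212
  phi_hat_2 = [gamma(0) gamma(2) - gamma(1)^2] / det = [(1.179)(0.3922) - (-0.3429)^2] / 1.27246059 = 0.34482339 / 1.27246059 = 0.271
So phi_hat = [-0.2120, 0.2710].
Therefore phi_hat_2 = 0.2710.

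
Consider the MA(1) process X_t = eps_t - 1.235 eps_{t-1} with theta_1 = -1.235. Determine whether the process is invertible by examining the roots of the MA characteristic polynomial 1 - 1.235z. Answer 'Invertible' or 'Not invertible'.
\text{Not invertible}

The MA(q) characteristic polynomial is P(z) = 1 - 1.235z.
Invertibility requires all roots to lie outside the unit circle, i.e. |z| > 1 for every root.
This is linear in z: 1 + (-1.235) z = 0  =>  z = -1/(-1.235) = 0.809717,  |z| = 0.809717.
Moduli of all roots: 0.8097.
All moduli strictly greater than 1? No.
Verdict: Not invertible.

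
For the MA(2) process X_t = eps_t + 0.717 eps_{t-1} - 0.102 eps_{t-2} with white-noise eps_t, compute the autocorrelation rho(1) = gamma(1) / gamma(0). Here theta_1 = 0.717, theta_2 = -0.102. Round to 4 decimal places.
\rho(1) = 0.4223

For an MA(q) process with theta_0 = 1, the autocovariance is
  gamma(k) = sigma^2 * sum_{i=0..q-k} theta_i * theta_{i+k},
and rho(k) = gamma(k) / gamma(0). Sigma^2 cancels.
  numerator   = (1)*(0.717) + (0.717)*(-0.102) = 0.643866.
  denominator = (1)^2 + (0.717)^2 + (-0.102)^2 = 1.524493.
  rho(1) = 0.643866 / 1.524493 = 0.4223.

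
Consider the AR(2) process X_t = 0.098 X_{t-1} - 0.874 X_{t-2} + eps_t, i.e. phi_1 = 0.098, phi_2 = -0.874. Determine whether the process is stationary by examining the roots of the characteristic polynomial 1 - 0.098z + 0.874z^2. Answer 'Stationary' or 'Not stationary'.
\text{Stationary}

The AR(p) characteristic polynomial is P(z) = 1 - 0.098z + 0.874z^2.
Stationarity requires all roots to lie outside the unit circle, i.e. |z| > 1 for every root.
Set 1 + (-0.098) z + (0.874) z^2 = 0, i.e. a z^2 + b z + c = 0 with a = 0.874, b = -0.098, c = 1.
Discriminant D = b^2 - 4ac = (-0.098)^2 - 4*(0.874)*1 = 0.009604 - (3.496) = -3.486396.
D < 0, so the roots are the complex-conjugate pair z = (-b +/- i sqrt(-D)) / (2a) = 0.0561 +/- 1.0682i.
For a conjugate pair |z|^2 = z * conj(z) = (product of roots) = c/a = 1/(0.874) = 1.144165, so |z| = sqrt(1.144165) = 1.0697 for both roots.
Moduli of all roots: 1.0697, 1.0697.
All moduli strictly greater than 1? Yes.
Verdict: Stationary.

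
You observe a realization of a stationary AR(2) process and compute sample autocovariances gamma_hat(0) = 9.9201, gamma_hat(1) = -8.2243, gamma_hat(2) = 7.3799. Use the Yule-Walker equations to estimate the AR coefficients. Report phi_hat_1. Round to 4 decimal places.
\hat\phi_{1} = -0.6790

The Yule-Walker equations for an AR(p) process read, in matrix form,
  Gamma_p phi = r_p,   with   (Gamma_p)_{ij} = gamma(|i - j|),
                       (r_p)_i = gamma(i),   i,j = 1..p.
Substitute the sample gammas (Toeplitz matrix and right-hand side of size 2):
  Gamma_p = [[9.9201, -8.2243], [-8.2243, 9.9201]]
  r_p     = [-8.2243, 7.3799]
Written out:
  9.9201 phi_1 - 8.2243 phi_2 = -8.2243
  -8.2243 phi_1 + 9.9201 phi_2 = 7.3799
Solve by Cramer's rule:
  det = gamma(0)^2 - gamma(1)^2 = (9.9201)^2 - (-8.2243)^2 = 98.40838401 - 67.63911049 = 30.76927352
  phi_hat_1 = [gamma(1) gamma(0) - gamma(1) gamma(2)] / det = [(-8.2243)(9.9201) - (-8.2243)(7.3799)] / 30.76927352 = -20.89136686 / 30.76927352 = -0.679
  phi_hat_2 = [gamma(0) gamma(2) - gamma(1)^2] / det = [(9.9201)(7.3799) - (-8.2243)^2] / 30.76927352 = 5.5702355 / 30.76927352 = 0.181
So phi_hat = [-0.6790, 0.1810].
Therefore phi_hat_1 = -0.6790.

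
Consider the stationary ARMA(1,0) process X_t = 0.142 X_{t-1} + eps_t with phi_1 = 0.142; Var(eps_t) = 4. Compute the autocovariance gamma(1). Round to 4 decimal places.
\gamma(1) = 0.5797

Multiply the model equation by X_{t-k} and take expectations. With theta_0 = psi_0 = 1 and psi_j the MA(infinity) weights, this gives
  gamma(k) - sum_i phi_i gamma(k-i) = c_k,
  c_k = sigma^2 * sum_{j=k..q} theta_j psi_{j-k}   (c_k = 0 for k > q),
using gamma(-m) = gamma(m).
Pure AR (q = 0): c_0 = sigma^2 = 4, c_k = 0 for k >= 1.
Equations for k = 0 and k = 1 (AR order 1):
  gamma(0) = phi_1 gamma(1) + c_0
  gamma(1) = phi_1 gamma(0) + c_1
Substituting the second into the first: gamma(0) (1 - phi_1^2) = c_0 + phi_1 c_1, so
  gamma(0) = c_0 / (1 - phi_1^2) = 4 / (1 - (0.142)^2) = 4 / 0.979836 = 4.082316.
  gamma(1) = phi_1 gamma(0) = (0.142)(4.082316) = 0.579689.
Therefore gamma(1) = 0.5797 (to 4 decimal places).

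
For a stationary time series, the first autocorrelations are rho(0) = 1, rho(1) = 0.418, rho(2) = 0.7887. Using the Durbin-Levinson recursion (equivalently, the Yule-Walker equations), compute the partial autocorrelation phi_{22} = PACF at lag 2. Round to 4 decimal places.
\phi_{22} = 0.7440

The PACF at lag k is phi_{kk}, the last component of the solution
to the Yule-Walker system G_k phi = r_k where
  (G_k)_{ij} = rho(|i - j|), (r_k)_i = rho(i), i,j = 1..k.
Equivalently, Durbin-Levinson gives phi_{kk} iteratively:
  phi_{11} = rho(1)
  phi_{kk} = [rho(k) - sum_{j=1..k-1} phi_{k-1,j} rho(k-j)]
            / [1 - sum_{j=1..k-1} phi_{k-1,j} rho(j)],
  phi_{k,j} = phi_{k-1,j} - phi_{kk} phi_{k-1,k-j},  j = 1..k-1.
Step k = 1:
  phi_11 = rho(1) = 0.418.
Step k = 2:
  phi_22 = [rho(2) - phi_11 rho(1)] / [1 - phi_11 rho(1)] = [0.7887 - (0.418)(0.418)] / [1 - (0.418)(0.418)]
         = 0.613976 / 0.825276 = 0.744.
Therefore phi_{22} = 0.7440.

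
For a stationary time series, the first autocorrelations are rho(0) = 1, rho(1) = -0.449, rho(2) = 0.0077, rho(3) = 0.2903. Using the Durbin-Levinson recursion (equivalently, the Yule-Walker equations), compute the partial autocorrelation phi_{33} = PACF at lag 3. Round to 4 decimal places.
\phi_{33} = 0.2470

The PACF at lag k is phi_{kk}, the last component of the solution
to the Yule-Walker system G_k phi = r_k where
  (G_k)_{ij} = rho(|i - j|), (r_k)_i = rho(i), i,j = 1..k.
Equivalently, Durbin-Levinson gives phi_{kk} iteratively:
  phi_{11} = rho(1)
  phi_{kk} = [rho(k) - sum_{j=1..k-1} phi_{k-1,j} rho(k-j)]
            / [1 - sum_{j=1..k-1} phi_{k-1,j} rho(j)],
  phi_{k,j} = phi_{k-1,j} - phi_{kk} phi_{k-1,k-j},  j = 1..k-1.
Step k = 1:
  phi_11 = rho(1) = -0.449.
Step k = 2:
  phi_22 = [rho(2) - phi_11 rho(1)] / [1 - phi_11 rho(1)] = [0.0077 - (-0.449)(-0.449)] / [1 - (-0.449)(-0.449)]
         = -0.193901 / 0.798399 = -0.242862.
  Update: phi_21 = phi_11 - phi_22 phi_11 = -0.449 - (-0.242862)(-0.449) = -0.558045.
Step k = 3:
  phi_33 = [rho(3) - phi_21 rho(2) - phi_22 rho(1)] / [1 - phi_21 rho(1) - phi_22 rho(2)]
    numerator   = 0.2903 - (-0.558045)(0.0077) - (-0.242862)(-0.449) = 0.18555178
    denominator = 1 - (-0.558045)(-0.449) - (-0.242862)(0.0077) = 0.75130776
  phi_33 = 0.18555178 / 0.75130776 = 0.247.
Therefore phi_{33} = 0.2470.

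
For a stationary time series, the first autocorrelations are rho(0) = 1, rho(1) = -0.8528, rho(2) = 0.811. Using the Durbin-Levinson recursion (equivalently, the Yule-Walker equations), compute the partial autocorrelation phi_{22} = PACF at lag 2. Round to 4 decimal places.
\phi_{22} = 0.3070

The PACF at lag k is phi_{kk}, the last component of the solution
to the Yule-Walker system G_k phi = r_k where
  (G_k)_{ij} = rho(|i - j|), (r_k)_i = rho(i), i,j = 1..k.
Equivalently, Durbin-Levinson gives phi_{kk} iteratively:
  phi_{11} = rho(1)
  phi_{kk} = [rho(k) - sum_{j=1..k-1} phi_{k-1,j} rho(k-j)]
            / [1 - sum_{j=1..k-1} phi_{k-1,j} rho(j)],
  phi_{k,j} = phi_{k-1,j} - phi_{kk} phi_{k-1,k-j},  j = 1..k-1.
Step k = 1:
  phi_11 = rho(1) = -0.8528.
Step k = 2:
  phi_22 = [rho(2) - phi_11 rho(1)] / [1 - phi_11 rho(1)] = [0.811 - (-0.8528)(-0.8528)] / [1 - (-0.8528)(-0.8528)]
         = 0.08373216 / 0.27273216 = 0.307.
Therefore phi_{22} = 0.3070.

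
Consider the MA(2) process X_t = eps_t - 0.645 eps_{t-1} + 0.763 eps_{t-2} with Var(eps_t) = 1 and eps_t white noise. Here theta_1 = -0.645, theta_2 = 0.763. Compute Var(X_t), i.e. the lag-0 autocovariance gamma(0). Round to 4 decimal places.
\gamma(0) = 1.9982

For an MA(q) process X_t = eps_t + sum_i theta_i eps_{t-i} with
Var(eps_t) = sigma^2, the variance is
  gamma(0) = sigma^2 * (1 + sum_i theta_i^2).
  sum_i theta_i^2 = (-0.645)^2 + (0.763)^2 = 0.416025 + 0.582169 = 0.998194.
  gamma(0) = 1 * (1 + 0.998194) = 1 * 1.998194 = 1.998194, which rounds to 1.9982.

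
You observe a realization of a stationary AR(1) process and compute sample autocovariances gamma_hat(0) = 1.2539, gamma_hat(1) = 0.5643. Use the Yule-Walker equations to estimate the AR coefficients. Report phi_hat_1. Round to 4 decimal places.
\hat\phi_{1} = 0.4500

The Yule-Walker equations for an AR(p) process read, in matrix form,
  Gamma_p phi = r_p,   with   (Gamma_p)_{ij} = gamma(|i - j|),
                       (r_p)_i = gamma(i),   i,j = 1..p.
Substitute the sample gammas (Toeplitz matrix and right-hand side of size 1):
  Gamma_p = [[1.2539]]
  r_p     = [0.5643]
With p = 1 this is the single equation gamma(0) phi_1 = gamma(1):
  phi_hat_1 = gamma(1) / gamma(0) = 0.5643 / 1.2539 = 0.4500.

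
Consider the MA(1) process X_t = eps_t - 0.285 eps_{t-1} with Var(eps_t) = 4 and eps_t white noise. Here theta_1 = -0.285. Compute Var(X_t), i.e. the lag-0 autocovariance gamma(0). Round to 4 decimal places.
\gamma(0) = 4.3249

For an MA(q) process X_t = eps_t + sum_i theta_i eps_{t-i} with
Var(eps_t) = sigma^2, the variance is
  gamma(0) = sigma^2 * (1 + sum_i theta_i^2).
  sum_i theta_i^2 = (-0.285)^2 = 0.081225.
  gamma(0) = 4 * (1 + 0.081225) = 4 * 1.081225 = 4.3249.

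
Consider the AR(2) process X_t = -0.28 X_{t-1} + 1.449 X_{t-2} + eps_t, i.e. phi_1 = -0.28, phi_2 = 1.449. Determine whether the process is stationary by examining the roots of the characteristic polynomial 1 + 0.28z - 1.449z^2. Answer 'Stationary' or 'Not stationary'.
\text{Not stationary}

The AR(p) characteristic polynomial is P(z) = 1 + 0.28z - 1.449z^2.
Stationarity requires all roots to lie outside the unit circle, i.e. |z| > 1 for every root.
Set 1 + (0.28) z + (-1.449) z^2 = 0, i.e. a z^2 + b z + c = 0 with a = -1.449, b = 0.28, c = 1.
Discriminant D = b^2 - 4ac = (0.28)^2 - 4*(-1.449)*1 = 0.0784 - (-5.796) = 5.8744.
D >= 0, so the roots are real: z = (-b +/- sqrt(D)) / (2a) = (-0.28 +/- 2.423716) / (-2.898).
  z_1 = (-0.28 + 2.423716) / (-2.898) = -0.7397,   |z_1| = 0.7397.
  z_2 = (-0.28 - 2.423716) / (-2.898) = 0.933,   |z_2| = 0.933.
Moduli of all roots: 0.7397, 0.9330.
All moduli strictly greater than 1? No.
Verdict: Not stationary.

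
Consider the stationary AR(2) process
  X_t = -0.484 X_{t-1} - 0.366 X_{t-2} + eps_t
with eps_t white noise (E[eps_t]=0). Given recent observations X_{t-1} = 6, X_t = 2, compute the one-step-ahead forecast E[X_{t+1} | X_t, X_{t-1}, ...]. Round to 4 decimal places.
E[X_{t+1} \mid \mathcal F_t] = -3.1640

For an AR(p) model X_t = c + sum_i phi_i X_{t-i} + eps_t, the
one-step-ahead conditional mean is
  E[X_{t+1} | X_t, ...] = c + sum_i phi_i X_{t+1-i}.
Substitute known values:
  E[X_{t+1} | ...] = (-0.484) * (2) + (-0.366) * (6)
                   = -3.1640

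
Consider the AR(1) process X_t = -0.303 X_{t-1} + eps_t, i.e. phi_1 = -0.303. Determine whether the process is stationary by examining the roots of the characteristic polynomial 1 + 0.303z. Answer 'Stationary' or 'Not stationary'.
\text{Stationary}

The AR(p) characteristic polynomial is P(z) = 1 + 0.303z.
Stationarity requires all roots to lie outside the unit circle, i.e. |z| > 1 for every root.
This is linear in z: 1 + (0.303) z = 0  =>  z = -1/(0.303) = -3.30033,  |z| = 3.30033.
Moduli of all roots: 3.3003.
All moduli strictly greater than 1? Yes.
Verdict: Stationary.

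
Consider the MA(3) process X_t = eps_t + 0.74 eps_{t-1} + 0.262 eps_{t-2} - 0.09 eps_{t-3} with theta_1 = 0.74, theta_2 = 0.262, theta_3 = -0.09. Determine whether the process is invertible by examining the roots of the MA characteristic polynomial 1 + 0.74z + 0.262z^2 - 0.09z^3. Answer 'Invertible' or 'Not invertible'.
\text{Invertible}

The MA(q) characteristic polynomial is P(z) = 1 + 0.74z + 0.262z^2 - 0.09z^3.
Invertibility requires all roots to lie outside the unit circle, i.e. |z| > 1 for every root.
Degree 3: look for a simple real root z0 first, then factor out (1 - z/z0) and solve the remaining quadratic.
Testing z0 = 5: P(5) = 1 + (0.74)(5) + (0.262)(5)^2 + (-0.09)(5)^3
  = 1 + (3.7) + (6.55) + (-11.25) = 0.  So z_0 = 5 is a root, |z_0| = 5.
Divide out the factor (1 - 0.2 z) = (1 - z/z0) (since 1/z0 = 0.2):
  P(z) = (1 - 0.2 z)(1 + (0.94) z + (0.45) z^2)
  [check: z-coef 0.94 - (0.2) = 0.74; z^2-coef 0.45 - (0.2)(0.94) = 0.262; z^3-coef -(0.2)(0.45) = -0.09.]
Remaining roots from the quadratic factor 1 + (0.94) z + (0.45) z^2:
  Set 1 + (0.94) z + (0.45) z^2 = 0, i.e. a z^2 + b z + c = 0 with a = 0.45, b = 0.94, c = 1.
  Discriminant D = b^2 - 4ac = (0.94)^2 - 4*(0.45)*1 = 0.8836 - (1.8) = -0.9164.
  D < 0, so the roots are the complex-conjugate pair z = (-b +/- i sqrt(-D)) / (2a) = -1.0444 +/- 1.0637i.
  For a conjugate pair |z|^2 = z * conj(z) = (product of roots) = c/a = 1/(0.45) = 2.222222, so |z| = sqrt(2.222222) = 1.4907 for both roots.
Moduli of all roots: 5.0000, 1.4907, 1.4907.
All moduli strictly greater than 1? Yes.
Verdict: Invertible.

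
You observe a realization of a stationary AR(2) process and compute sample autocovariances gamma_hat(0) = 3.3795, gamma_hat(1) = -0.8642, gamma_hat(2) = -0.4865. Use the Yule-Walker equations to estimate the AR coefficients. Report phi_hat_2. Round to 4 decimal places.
\hat\phi_{2} = -0.2240

The Yule-Walker equations for an AR(p) process read, in matrix form,
  Gamma_p phi = r_p,   with   (Gamma_p)_{ij} = gamma(|i - j|),
                       (r_p)_i = gamma(i),   i,j = 1..p.
Substitute the sample gammas (Toeplitz matrix and right-hand side of size 2):
  Gamma_p = [[3.3795, -0.8642], [-0.8642, 3.3795]]
  r_p     = [-0.8642, -0.4865]
Written out:
  3.3795 phi_1 - 0.8642 phi_2 = -0.8642
  -0.8642 phi_1 + 3.3795 phi_2 = -0.4865
Solve by Cramer's rule:
  det = gamma(0)^2 - gamma(1)^2 = (3.3795)^2 - (-0.8642)^2 = 11.42102025 - 0.74684164 = 10.67417861
  phi_hat_1 = [gamma(1) gamma(0) - gamma(1) gamma(2)] / det = [(-0.8642)(3.3795) - (-0.8642)(-0.4865)] / 10.67417861 = -3.3409972 / 10.67417861 = -0.313
  phi_hat_2 = [gamma(0) gamma(2) - gamma(1)^2] / det = [(3.3795)(-0.4865) - (-0.8642)^2] / 10.67417861 = -2.39096839 / 10.67417861 = -0.224
So phi_hat = [-0.3130, -0.2240].
Therefore phi_hat_2 = -0.2240.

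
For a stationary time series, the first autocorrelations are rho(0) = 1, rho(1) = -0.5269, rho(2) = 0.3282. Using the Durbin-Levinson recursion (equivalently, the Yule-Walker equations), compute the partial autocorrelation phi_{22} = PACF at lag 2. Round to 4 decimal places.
\phi_{22} = 0.0700

The PACF at lag k is phi_{kk}, the last component of the solution
to the Yule-Walker system G_k phi = r_k where
  (G_k)_{ij} = rho(|i - j|), (r_k)_i = rho(i), i,j = 1..k.
Equivalently, Durbin-Levinson gives phi_{kk} iteratively:
  phi_{11} = rho(1)
  phi_{kk} = [rho(k) - sum_{j=1..k-1} phi_{k-1,j} rho(k-j)]
            / [1 - sum_{j=1..k-1} phi_{k-1,j} rho(j)],
  phi_{k,j} = phi_{k-1,j} - phi_{kk} phi_{k-1,k-j},  j = 1..k-1.
Step k = 1:
  phi_11 = rho(1) = -0.5269.
Step k = 2:
  phi_22 = [rho(2) - phi_11 rho(1)] / [1 - phi_11 rho(1)] = [0.3282 - (-0.5269)(-0.5269)] / [1 - (-0.5269)(-0.5269)]
         = 0.05057639 / 0.72237639 = 0.07.
Therefore phi_{22} = 0.0700.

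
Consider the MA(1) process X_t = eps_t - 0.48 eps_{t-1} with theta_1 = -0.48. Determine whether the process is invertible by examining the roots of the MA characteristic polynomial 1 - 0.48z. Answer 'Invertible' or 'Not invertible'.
\text{Invertible}

The MA(q) characteristic polynomial is P(z) = 1 - 0.48z.
Invertibility requires all roots to lie outside the unit circle, i.e. |z| > 1 for every root.
This is linear in z: 1 + (-0.48) z = 0  =>  z = -1/(-0.48) = 2.083333,  |z| = 2.083333.
Moduli of all roots: 2.0833.
All moduli strictly greater than 1? Yes.
Verdict: Invertible.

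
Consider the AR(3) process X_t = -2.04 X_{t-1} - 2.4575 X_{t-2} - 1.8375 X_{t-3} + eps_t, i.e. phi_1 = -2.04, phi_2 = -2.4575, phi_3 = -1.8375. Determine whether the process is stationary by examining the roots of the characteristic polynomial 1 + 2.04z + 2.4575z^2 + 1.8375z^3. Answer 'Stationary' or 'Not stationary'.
\text{Not stationary}

The AR(p) characteristic polynomial is P(z) = 1 + 2.04z + 2.4575z^2 + 1.8375z^3.
Stationarity requires all roots to lie outside the unit circle, i.e. |z| > 1 for every root.
Degree 3: look for a simple real root z0 first, then factor out (1 - z/z0) and solve the remaining quadratic.
Testing z0 = -0.8: P(-0.8) = 1 + (2.04)(-0.8) + (2.4575)(-0.8)^2 + (1.8375)(-0.8)^3
  = 1 + (-1.632) + (1.5728) + (-0.9408) = 0.  So z_0 = -0.8 is a root, |z_0| = 0.8.
Divide out the factor (1 + 1.25 z) = (1 - z/z0) (since 1/z0 = -1.25):
  P(z) = (1 + 1.25 z)(1 + (0.79) z + (1.47) z^2)
  [check: z-coef 0.79 - (-1.25) = 2.04; z^2-coef 1.47 - (-1.25)(0.79) = 2.4575; z^3-coef -(-1.25)(1.47) = 1.8375.]
Remaining roots from the quadratic factor 1 + (0.79) z + (1.47) z^2:
  Set 1 + (0.79) z + (1.47) z^2 = 0, i.e. a z^2 + b z + c = 0 with a = 1.47, b = 0.79, c = 1.
  Discriminant D = b^2 - 4ac = (0.79)^2 - 4*(1.47)*1 = 0.6241 - (5.88) = -5.2559.
  D < 0, so the roots are the complex-conjugate pair z = (-b +/- i sqrt(-D)) / (2a) = -0.2687 +/- 0.7798i.
  For a conjugate pair |z|^2 = z * conj(z) = (product of roots) = c/a = 1/(1.47) = 0.680272, so |z| = sqrt(0.680272) = 0.8248 for both roots.
Moduli of all roots: 0.8000, 0.8248, 0.8248.
All moduli strictly greater than 1? No.
Verdict: Not stationary.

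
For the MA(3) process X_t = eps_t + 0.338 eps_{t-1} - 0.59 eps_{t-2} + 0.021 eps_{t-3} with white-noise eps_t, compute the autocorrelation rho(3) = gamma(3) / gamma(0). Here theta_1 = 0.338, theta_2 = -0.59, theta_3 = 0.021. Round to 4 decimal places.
\rho(3) = 0.0144

For an MA(q) process with theta_0 = 1, the autocovariance is
  gamma(k) = sigma^2 * sum_{i=0..q-k} theta_i * theta_{i+k},
and rho(k) = gamma(k) / gamma(0). Sigma^2 cancels.
  numerator   = (1)*(0.021) = 0.021.
  denominator = (1)^2 + (0.338)^2 + (-0.59)^2 + (0.021)^2 = 1.462785.
  rho(3) = 0.021 / 1.462785 = 0.0144.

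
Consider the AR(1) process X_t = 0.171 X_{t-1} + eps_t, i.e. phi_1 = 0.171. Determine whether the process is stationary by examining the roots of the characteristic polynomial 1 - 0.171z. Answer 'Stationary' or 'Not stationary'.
\text{Stationary}

The AR(p) characteristic polynomial is P(z) = 1 - 0.171z.
Stationarity requires all roots to lie outside the unit circle, i.e. |z| > 1 for every root.
This is linear in z: 1 + (-0.171) z = 0  =>  z = -1/(-0.171) = 5.847953,  |z| = 5.847953.
Moduli of all roots: 5.8480.
All moduli strictly greater than 1? Yes.
Verdict: Stationary.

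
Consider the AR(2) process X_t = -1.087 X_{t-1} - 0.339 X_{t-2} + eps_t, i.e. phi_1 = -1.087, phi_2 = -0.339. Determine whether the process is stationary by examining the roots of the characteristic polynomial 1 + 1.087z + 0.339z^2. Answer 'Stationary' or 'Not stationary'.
\text{Stationary}

The AR(p) characteristic polynomial is P(z) = 1 + 1.087z + 0.339z^2.
Stationarity requires all roots to lie outside the unit circle, i.e. |z| > 1 for every root.
Set 1 + (1.087) z + (0.339) z^2 = 0, i.e. a z^2 + b z + c = 0 with a = 0.339, b = 1.087, c = 1.
Discriminant D = b^2 - 4ac = (1.087)^2 - 4*(0.339)*1 = 1.181569 - (1.356) = -0.174431.
D < 0, so the roots are the complex-conjugate pair z = (-b +/- i sqrt(-D)) / (2a) = -1.6032 +/- 0.616i.
For a conjugate pair |z|^2 = z * conj(z) = (product of roots) = c/a = 1/(0.339) = 2.949853, so |z| = sqrt(2.949853) = 1.7175 for both roots.
Moduli of all roots: 1.7175, 1.7175.
All moduli strictly greater than 1? Yes.
Verdict: Stationary.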